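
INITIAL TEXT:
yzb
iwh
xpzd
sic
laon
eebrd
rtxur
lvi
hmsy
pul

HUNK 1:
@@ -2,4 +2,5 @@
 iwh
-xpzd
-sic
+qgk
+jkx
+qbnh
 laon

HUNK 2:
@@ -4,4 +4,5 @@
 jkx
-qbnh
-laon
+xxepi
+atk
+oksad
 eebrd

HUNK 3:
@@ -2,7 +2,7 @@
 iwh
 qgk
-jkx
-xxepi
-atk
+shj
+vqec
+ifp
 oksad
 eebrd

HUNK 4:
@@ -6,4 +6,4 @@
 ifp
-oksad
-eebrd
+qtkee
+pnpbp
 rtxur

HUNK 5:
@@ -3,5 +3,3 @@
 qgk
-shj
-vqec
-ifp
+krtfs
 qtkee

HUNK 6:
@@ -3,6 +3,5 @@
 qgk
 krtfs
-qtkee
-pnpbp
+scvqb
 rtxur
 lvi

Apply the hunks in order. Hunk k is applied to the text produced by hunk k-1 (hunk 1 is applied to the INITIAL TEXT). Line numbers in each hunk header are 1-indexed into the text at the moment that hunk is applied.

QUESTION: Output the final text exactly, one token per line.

Answer: yzb
iwh
qgk
krtfs
scvqb
rtxur
lvi
hmsy
pul

Derivation:
Hunk 1: at line 2 remove [xpzd,sic] add [qgk,jkx,qbnh] -> 11 lines: yzb iwh qgk jkx qbnh laon eebrd rtxur lvi hmsy pul
Hunk 2: at line 4 remove [qbnh,laon] add [xxepi,atk,oksad] -> 12 lines: yzb iwh qgk jkx xxepi atk oksad eebrd rtxur lvi hmsy pul
Hunk 3: at line 2 remove [jkx,xxepi,atk] add [shj,vqec,ifp] -> 12 lines: yzb iwh qgk shj vqec ifp oksad eebrd rtxur lvi hmsy pul
Hunk 4: at line 6 remove [oksad,eebrd] add [qtkee,pnpbp] -> 12 lines: yzb iwh qgk shj vqec ifp qtkee pnpbp rtxur lvi hmsy pul
Hunk 5: at line 3 remove [shj,vqec,ifp] add [krtfs] -> 10 lines: yzb iwh qgk krtfs qtkee pnpbp rtxur lvi hmsy pul
Hunk 6: at line 3 remove [qtkee,pnpbp] add [scvqb] -> 9 lines: yzb iwh qgk krtfs scvqb rtxur lvi hmsy pul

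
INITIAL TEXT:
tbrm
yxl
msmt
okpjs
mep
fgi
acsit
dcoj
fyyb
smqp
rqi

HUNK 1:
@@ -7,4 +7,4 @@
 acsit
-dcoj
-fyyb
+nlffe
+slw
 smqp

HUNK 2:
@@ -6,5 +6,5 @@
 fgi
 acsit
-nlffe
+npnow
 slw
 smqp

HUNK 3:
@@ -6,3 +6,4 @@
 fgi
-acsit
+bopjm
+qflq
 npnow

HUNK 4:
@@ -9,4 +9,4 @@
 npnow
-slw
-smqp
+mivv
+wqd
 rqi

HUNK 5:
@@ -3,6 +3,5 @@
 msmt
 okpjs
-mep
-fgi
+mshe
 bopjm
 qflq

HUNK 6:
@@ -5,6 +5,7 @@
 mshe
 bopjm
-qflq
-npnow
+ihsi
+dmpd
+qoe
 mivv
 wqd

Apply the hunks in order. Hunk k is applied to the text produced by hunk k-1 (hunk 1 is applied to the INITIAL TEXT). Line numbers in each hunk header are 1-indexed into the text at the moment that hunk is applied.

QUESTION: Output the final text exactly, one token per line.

Hunk 1: at line 7 remove [dcoj,fyyb] add [nlffe,slw] -> 11 lines: tbrm yxl msmt okpjs mep fgi acsit nlffe slw smqp rqi
Hunk 2: at line 6 remove [nlffe] add [npnow] -> 11 lines: tbrm yxl msmt okpjs mep fgi acsit npnow slw smqp rqi
Hunk 3: at line 6 remove [acsit] add [bopjm,qflq] -> 12 lines: tbrm yxl msmt okpjs mep fgi bopjm qflq npnow slw smqp rqi
Hunk 4: at line 9 remove [slw,smqp] add [mivv,wqd] -> 12 lines: tbrm yxl msmt okpjs mep fgi bopjm qflq npnow mivv wqd rqi
Hunk 5: at line 3 remove [mep,fgi] add [mshe] -> 11 lines: tbrm yxl msmt okpjs mshe bopjm qflq npnow mivv wqd rqi
Hunk 6: at line 5 remove [qflq,npnow] add [ihsi,dmpd,qoe] -> 12 lines: tbrm yxl msmt okpjs mshe bopjm ihsi dmpd qoe mivv wqd rqi

Answer: tbrm
yxl
msmt
okpjs
mshe
bopjm
ihsi
dmpd
qoe
mivv
wqd
rqi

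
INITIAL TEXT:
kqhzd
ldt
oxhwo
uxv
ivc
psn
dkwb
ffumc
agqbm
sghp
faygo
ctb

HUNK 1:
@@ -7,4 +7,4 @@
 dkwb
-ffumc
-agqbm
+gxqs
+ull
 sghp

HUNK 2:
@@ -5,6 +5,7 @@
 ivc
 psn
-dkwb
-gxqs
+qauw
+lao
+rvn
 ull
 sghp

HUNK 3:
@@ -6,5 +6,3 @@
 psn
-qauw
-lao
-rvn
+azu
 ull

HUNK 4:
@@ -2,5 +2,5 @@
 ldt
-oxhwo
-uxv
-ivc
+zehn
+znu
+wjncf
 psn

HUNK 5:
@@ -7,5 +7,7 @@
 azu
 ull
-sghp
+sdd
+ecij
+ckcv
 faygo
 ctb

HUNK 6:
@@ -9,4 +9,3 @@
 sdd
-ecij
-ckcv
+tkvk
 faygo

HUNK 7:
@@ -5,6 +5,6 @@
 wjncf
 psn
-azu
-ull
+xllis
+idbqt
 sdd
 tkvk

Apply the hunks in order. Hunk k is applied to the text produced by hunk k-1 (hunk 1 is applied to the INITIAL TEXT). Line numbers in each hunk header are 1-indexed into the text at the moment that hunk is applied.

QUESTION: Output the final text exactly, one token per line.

Hunk 1: at line 7 remove [ffumc,agqbm] add [gxqs,ull] -> 12 lines: kqhzd ldt oxhwo uxv ivc psn dkwb gxqs ull sghp faygo ctb
Hunk 2: at line 5 remove [dkwb,gxqs] add [qauw,lao,rvn] -> 13 lines: kqhzd ldt oxhwo uxv ivc psn qauw lao rvn ull sghp faygo ctb
Hunk 3: at line 6 remove [qauw,lao,rvn] add [azu] -> 11 lines: kqhzd ldt oxhwo uxv ivc psn azu ull sghp faygo ctb
Hunk 4: at line 2 remove [oxhwo,uxv,ivc] add [zehn,znu,wjncf] -> 11 lines: kqhzd ldt zehn znu wjncf psn azu ull sghp faygo ctb
Hunk 5: at line 7 remove [sghp] add [sdd,ecij,ckcv] -> 13 lines: kqhzd ldt zehn znu wjncf psn azu ull sdd ecij ckcv faygo ctb
Hunk 6: at line 9 remove [ecij,ckcv] add [tkvk] -> 12 lines: kqhzd ldt zehn znu wjncf psn azu ull sdd tkvk faygo ctb
Hunk 7: at line 5 remove [azu,ull] add [xllis,idbqt] -> 12 lines: kqhzd ldt zehn znu wjncf psn xllis idbqt sdd tkvk faygo ctb

Answer: kqhzd
ldt
zehn
znu
wjncf
psn
xllis
idbqt
sdd
tkvk
faygo
ctb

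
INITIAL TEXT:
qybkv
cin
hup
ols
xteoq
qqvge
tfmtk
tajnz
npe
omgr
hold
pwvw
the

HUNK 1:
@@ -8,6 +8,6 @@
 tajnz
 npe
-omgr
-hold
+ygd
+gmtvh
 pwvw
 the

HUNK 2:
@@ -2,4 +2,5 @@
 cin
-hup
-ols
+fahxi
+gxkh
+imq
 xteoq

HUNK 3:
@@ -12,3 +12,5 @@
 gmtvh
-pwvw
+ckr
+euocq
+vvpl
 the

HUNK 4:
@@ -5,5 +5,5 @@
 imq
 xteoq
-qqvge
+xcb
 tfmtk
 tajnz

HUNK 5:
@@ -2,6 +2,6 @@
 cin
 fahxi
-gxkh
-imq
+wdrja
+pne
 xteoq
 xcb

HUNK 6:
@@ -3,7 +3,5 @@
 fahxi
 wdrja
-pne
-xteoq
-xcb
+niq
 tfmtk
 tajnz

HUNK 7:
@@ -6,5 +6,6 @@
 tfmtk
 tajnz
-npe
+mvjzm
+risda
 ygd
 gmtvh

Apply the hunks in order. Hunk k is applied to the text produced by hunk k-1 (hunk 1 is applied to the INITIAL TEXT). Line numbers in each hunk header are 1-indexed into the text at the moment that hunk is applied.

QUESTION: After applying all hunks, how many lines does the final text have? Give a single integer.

Answer: 15

Derivation:
Hunk 1: at line 8 remove [omgr,hold] add [ygd,gmtvh] -> 13 lines: qybkv cin hup ols xteoq qqvge tfmtk tajnz npe ygd gmtvh pwvw the
Hunk 2: at line 2 remove [hup,ols] add [fahxi,gxkh,imq] -> 14 lines: qybkv cin fahxi gxkh imq xteoq qqvge tfmtk tajnz npe ygd gmtvh pwvw the
Hunk 3: at line 12 remove [pwvw] add [ckr,euocq,vvpl] -> 16 lines: qybkv cin fahxi gxkh imq xteoq qqvge tfmtk tajnz npe ygd gmtvh ckr euocq vvpl the
Hunk 4: at line 5 remove [qqvge] add [xcb] -> 16 lines: qybkv cin fahxi gxkh imq xteoq xcb tfmtk tajnz npe ygd gmtvh ckr euocq vvpl the
Hunk 5: at line 2 remove [gxkh,imq] add [wdrja,pne] -> 16 lines: qybkv cin fahxi wdrja pne xteoq xcb tfmtk tajnz npe ygd gmtvh ckr euocq vvpl the
Hunk 6: at line 3 remove [pne,xteoq,xcb] add [niq] -> 14 lines: qybkv cin fahxi wdrja niq tfmtk tajnz npe ygd gmtvh ckr euocq vvpl the
Hunk 7: at line 6 remove [npe] add [mvjzm,risda] -> 15 lines: qybkv cin fahxi wdrja niq tfmtk tajnz mvjzm risda ygd gmtvh ckr euocq vvpl the
Final line count: 15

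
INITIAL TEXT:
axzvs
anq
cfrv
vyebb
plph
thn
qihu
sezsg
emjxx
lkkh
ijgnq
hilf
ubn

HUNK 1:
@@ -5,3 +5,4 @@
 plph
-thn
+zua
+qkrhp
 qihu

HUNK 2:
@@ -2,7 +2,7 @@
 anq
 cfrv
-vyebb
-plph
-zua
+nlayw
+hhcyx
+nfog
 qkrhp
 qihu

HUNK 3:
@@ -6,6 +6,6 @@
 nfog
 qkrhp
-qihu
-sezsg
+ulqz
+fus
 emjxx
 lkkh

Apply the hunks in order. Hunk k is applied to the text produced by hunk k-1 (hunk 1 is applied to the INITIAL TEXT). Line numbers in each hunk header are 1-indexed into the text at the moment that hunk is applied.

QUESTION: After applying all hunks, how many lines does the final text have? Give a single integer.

Answer: 14

Derivation:
Hunk 1: at line 5 remove [thn] add [zua,qkrhp] -> 14 lines: axzvs anq cfrv vyebb plph zua qkrhp qihu sezsg emjxx lkkh ijgnq hilf ubn
Hunk 2: at line 2 remove [vyebb,plph,zua] add [nlayw,hhcyx,nfog] -> 14 lines: axzvs anq cfrv nlayw hhcyx nfog qkrhp qihu sezsg emjxx lkkh ijgnq hilf ubn
Hunk 3: at line 6 remove [qihu,sezsg] add [ulqz,fus] -> 14 lines: axzvs anq cfrv nlayw hhcyx nfog qkrhp ulqz fus emjxx lkkh ijgnq hilf ubn
Final line count: 14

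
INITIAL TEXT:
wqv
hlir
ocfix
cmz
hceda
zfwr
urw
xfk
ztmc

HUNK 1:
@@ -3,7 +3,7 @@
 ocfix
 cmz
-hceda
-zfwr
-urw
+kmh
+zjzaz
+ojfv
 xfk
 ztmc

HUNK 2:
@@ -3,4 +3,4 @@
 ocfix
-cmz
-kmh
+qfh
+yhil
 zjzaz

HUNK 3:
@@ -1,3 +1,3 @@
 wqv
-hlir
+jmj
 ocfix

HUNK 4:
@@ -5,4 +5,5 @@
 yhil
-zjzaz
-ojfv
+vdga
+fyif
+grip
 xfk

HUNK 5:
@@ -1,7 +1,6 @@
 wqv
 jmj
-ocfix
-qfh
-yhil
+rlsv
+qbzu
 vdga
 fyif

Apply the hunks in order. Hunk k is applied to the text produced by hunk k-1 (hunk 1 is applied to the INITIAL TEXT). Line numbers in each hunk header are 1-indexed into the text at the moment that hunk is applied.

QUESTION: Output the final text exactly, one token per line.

Hunk 1: at line 3 remove [hceda,zfwr,urw] add [kmh,zjzaz,ojfv] -> 9 lines: wqv hlir ocfix cmz kmh zjzaz ojfv xfk ztmc
Hunk 2: at line 3 remove [cmz,kmh] add [qfh,yhil] -> 9 lines: wqv hlir ocfix qfh yhil zjzaz ojfv xfk ztmc
Hunk 3: at line 1 remove [hlir] add [jmj] -> 9 lines: wqv jmj ocfix qfh yhil zjzaz ojfv xfk ztmc
Hunk 4: at line 5 remove [zjzaz,ojfv] add [vdga,fyif,grip] -> 10 lines: wqv jmj ocfix qfh yhil vdga fyif grip xfk ztmc
Hunk 5: at line 1 remove [ocfix,qfh,yhil] add [rlsv,qbzu] -> 9 lines: wqv jmj rlsv qbzu vdga fyif grip xfk ztmc

Answer: wqv
jmj
rlsv
qbzu
vdga
fyif
grip
xfk
ztmc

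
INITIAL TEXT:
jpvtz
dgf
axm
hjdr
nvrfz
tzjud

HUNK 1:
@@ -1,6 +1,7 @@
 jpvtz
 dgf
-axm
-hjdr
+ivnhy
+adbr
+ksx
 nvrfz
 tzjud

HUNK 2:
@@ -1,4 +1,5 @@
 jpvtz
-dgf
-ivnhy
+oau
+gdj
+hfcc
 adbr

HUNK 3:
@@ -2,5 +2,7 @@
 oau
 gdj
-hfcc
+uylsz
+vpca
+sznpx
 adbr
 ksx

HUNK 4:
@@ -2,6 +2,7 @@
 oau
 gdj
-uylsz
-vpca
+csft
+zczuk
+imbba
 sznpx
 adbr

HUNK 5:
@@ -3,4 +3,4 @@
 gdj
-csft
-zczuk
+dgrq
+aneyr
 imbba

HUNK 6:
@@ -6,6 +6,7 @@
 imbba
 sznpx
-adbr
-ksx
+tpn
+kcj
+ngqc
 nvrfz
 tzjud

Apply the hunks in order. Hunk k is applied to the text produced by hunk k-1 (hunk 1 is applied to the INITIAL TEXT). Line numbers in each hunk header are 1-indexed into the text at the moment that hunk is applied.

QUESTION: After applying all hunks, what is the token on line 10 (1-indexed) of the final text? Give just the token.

Hunk 1: at line 1 remove [axm,hjdr] add [ivnhy,adbr,ksx] -> 7 lines: jpvtz dgf ivnhy adbr ksx nvrfz tzjud
Hunk 2: at line 1 remove [dgf,ivnhy] add [oau,gdj,hfcc] -> 8 lines: jpvtz oau gdj hfcc adbr ksx nvrfz tzjud
Hunk 3: at line 2 remove [hfcc] add [uylsz,vpca,sznpx] -> 10 lines: jpvtz oau gdj uylsz vpca sznpx adbr ksx nvrfz tzjud
Hunk 4: at line 2 remove [uylsz,vpca] add [csft,zczuk,imbba] -> 11 lines: jpvtz oau gdj csft zczuk imbba sznpx adbr ksx nvrfz tzjud
Hunk 5: at line 3 remove [csft,zczuk] add [dgrq,aneyr] -> 11 lines: jpvtz oau gdj dgrq aneyr imbba sznpx adbr ksx nvrfz tzjud
Hunk 6: at line 6 remove [adbr,ksx] add [tpn,kcj,ngqc] -> 12 lines: jpvtz oau gdj dgrq aneyr imbba sznpx tpn kcj ngqc nvrfz tzjud
Final line 10: ngqc

Answer: ngqc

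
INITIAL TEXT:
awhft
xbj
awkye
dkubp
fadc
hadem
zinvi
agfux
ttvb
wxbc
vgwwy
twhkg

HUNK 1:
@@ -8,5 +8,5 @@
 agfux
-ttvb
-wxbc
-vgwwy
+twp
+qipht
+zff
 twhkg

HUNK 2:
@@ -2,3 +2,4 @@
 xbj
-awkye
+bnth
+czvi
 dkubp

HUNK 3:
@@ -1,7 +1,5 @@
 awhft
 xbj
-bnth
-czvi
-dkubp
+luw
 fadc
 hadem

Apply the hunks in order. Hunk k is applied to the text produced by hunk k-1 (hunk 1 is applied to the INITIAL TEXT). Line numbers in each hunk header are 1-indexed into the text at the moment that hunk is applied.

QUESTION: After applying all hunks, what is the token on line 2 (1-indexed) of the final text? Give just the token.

Answer: xbj

Derivation:
Hunk 1: at line 8 remove [ttvb,wxbc,vgwwy] add [twp,qipht,zff] -> 12 lines: awhft xbj awkye dkubp fadc hadem zinvi agfux twp qipht zff twhkg
Hunk 2: at line 2 remove [awkye] add [bnth,czvi] -> 13 lines: awhft xbj bnth czvi dkubp fadc hadem zinvi agfux twp qipht zff twhkg
Hunk 3: at line 1 remove [bnth,czvi,dkubp] add [luw] -> 11 lines: awhft xbj luw fadc hadem zinvi agfux twp qipht zff twhkg
Final line 2: xbj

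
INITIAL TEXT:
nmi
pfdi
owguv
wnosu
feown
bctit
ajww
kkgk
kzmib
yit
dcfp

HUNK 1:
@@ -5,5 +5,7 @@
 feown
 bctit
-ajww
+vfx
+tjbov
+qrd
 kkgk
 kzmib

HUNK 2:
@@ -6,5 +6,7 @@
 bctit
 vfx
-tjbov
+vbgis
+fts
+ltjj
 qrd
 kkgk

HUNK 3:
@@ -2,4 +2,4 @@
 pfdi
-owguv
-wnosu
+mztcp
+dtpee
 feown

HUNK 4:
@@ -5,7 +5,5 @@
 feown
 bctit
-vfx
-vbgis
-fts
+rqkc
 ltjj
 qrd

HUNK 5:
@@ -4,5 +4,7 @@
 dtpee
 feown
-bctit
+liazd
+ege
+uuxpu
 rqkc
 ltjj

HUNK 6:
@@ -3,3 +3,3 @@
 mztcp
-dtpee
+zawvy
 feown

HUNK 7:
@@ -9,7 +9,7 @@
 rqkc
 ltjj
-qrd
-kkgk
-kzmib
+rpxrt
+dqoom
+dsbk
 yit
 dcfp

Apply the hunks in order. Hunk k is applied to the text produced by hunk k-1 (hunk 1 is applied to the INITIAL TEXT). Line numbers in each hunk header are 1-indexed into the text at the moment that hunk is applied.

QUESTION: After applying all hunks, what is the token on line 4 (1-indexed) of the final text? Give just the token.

Hunk 1: at line 5 remove [ajww] add [vfx,tjbov,qrd] -> 13 lines: nmi pfdi owguv wnosu feown bctit vfx tjbov qrd kkgk kzmib yit dcfp
Hunk 2: at line 6 remove [tjbov] add [vbgis,fts,ltjj] -> 15 lines: nmi pfdi owguv wnosu feown bctit vfx vbgis fts ltjj qrd kkgk kzmib yit dcfp
Hunk 3: at line 2 remove [owguv,wnosu] add [mztcp,dtpee] -> 15 lines: nmi pfdi mztcp dtpee feown bctit vfx vbgis fts ltjj qrd kkgk kzmib yit dcfp
Hunk 4: at line 5 remove [vfx,vbgis,fts] add [rqkc] -> 13 lines: nmi pfdi mztcp dtpee feown bctit rqkc ltjj qrd kkgk kzmib yit dcfp
Hunk 5: at line 4 remove [bctit] add [liazd,ege,uuxpu] -> 15 lines: nmi pfdi mztcp dtpee feown liazd ege uuxpu rqkc ltjj qrd kkgk kzmib yit dcfp
Hunk 6: at line 3 remove [dtpee] add [zawvy] -> 15 lines: nmi pfdi mztcp zawvy feown liazd ege uuxpu rqkc ltjj qrd kkgk kzmib yit dcfp
Hunk 7: at line 9 remove [qrd,kkgk,kzmib] add [rpxrt,dqoom,dsbk] -> 15 lines: nmi pfdi mztcp zawvy feown liazd ege uuxpu rqkc ltjj rpxrt dqoom dsbk yit dcfp
Final line 4: zawvy

Answer: zawvy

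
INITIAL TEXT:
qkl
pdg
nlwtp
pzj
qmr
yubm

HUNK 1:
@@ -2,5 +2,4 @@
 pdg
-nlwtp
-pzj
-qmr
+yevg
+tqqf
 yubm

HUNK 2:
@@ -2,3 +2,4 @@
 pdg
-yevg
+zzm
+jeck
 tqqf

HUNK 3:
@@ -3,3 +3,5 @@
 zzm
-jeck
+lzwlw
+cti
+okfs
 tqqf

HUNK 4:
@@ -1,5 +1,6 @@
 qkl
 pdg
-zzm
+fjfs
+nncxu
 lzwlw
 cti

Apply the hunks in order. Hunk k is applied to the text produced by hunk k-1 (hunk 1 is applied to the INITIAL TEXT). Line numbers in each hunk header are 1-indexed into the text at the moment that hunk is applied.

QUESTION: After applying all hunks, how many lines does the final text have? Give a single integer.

Hunk 1: at line 2 remove [nlwtp,pzj,qmr] add [yevg,tqqf] -> 5 lines: qkl pdg yevg tqqf yubm
Hunk 2: at line 2 remove [yevg] add [zzm,jeck] -> 6 lines: qkl pdg zzm jeck tqqf yubm
Hunk 3: at line 3 remove [jeck] add [lzwlw,cti,okfs] -> 8 lines: qkl pdg zzm lzwlw cti okfs tqqf yubm
Hunk 4: at line 1 remove [zzm] add [fjfs,nncxu] -> 9 lines: qkl pdg fjfs nncxu lzwlw cti okfs tqqf yubm
Final line count: 9

Answer: 9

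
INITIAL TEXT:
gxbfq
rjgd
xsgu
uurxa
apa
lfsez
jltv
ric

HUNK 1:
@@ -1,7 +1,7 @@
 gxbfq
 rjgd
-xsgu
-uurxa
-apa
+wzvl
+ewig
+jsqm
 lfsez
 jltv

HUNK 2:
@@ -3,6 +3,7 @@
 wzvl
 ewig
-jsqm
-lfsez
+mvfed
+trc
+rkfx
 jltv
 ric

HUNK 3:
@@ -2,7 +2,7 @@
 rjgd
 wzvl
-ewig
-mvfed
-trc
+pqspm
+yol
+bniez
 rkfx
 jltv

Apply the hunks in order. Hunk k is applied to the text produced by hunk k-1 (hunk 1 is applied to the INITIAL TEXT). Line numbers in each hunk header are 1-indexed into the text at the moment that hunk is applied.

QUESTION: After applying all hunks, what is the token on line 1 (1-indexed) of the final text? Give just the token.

Hunk 1: at line 1 remove [xsgu,uurxa,apa] add [wzvl,ewig,jsqm] -> 8 lines: gxbfq rjgd wzvl ewig jsqm lfsez jltv ric
Hunk 2: at line 3 remove [jsqm,lfsez] add [mvfed,trc,rkfx] -> 9 lines: gxbfq rjgd wzvl ewig mvfed trc rkfx jltv ric
Hunk 3: at line 2 remove [ewig,mvfed,trc] add [pqspm,yol,bniez] -> 9 lines: gxbfq rjgd wzvl pqspm yol bniez rkfx jltv ric
Final line 1: gxbfq

Answer: gxbfq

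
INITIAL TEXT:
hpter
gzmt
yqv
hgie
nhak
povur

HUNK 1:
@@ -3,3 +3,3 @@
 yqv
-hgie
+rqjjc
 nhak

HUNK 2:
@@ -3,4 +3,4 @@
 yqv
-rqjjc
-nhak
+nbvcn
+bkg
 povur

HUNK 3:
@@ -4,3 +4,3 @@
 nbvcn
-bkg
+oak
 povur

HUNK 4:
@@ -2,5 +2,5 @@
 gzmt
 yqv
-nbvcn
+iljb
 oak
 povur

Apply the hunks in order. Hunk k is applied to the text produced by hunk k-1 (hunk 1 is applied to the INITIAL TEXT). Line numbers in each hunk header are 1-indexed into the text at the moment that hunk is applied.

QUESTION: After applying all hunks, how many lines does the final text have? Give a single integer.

Answer: 6

Derivation:
Hunk 1: at line 3 remove [hgie] add [rqjjc] -> 6 lines: hpter gzmt yqv rqjjc nhak povur
Hunk 2: at line 3 remove [rqjjc,nhak] add [nbvcn,bkg] -> 6 lines: hpter gzmt yqv nbvcn bkg povur
Hunk 3: at line 4 remove [bkg] add [oak] -> 6 lines: hpter gzmt yqv nbvcn oak povur
Hunk 4: at line 2 remove [nbvcn] add [iljb] -> 6 lines: hpter gzmt yqv iljb oak povur
Final line count: 6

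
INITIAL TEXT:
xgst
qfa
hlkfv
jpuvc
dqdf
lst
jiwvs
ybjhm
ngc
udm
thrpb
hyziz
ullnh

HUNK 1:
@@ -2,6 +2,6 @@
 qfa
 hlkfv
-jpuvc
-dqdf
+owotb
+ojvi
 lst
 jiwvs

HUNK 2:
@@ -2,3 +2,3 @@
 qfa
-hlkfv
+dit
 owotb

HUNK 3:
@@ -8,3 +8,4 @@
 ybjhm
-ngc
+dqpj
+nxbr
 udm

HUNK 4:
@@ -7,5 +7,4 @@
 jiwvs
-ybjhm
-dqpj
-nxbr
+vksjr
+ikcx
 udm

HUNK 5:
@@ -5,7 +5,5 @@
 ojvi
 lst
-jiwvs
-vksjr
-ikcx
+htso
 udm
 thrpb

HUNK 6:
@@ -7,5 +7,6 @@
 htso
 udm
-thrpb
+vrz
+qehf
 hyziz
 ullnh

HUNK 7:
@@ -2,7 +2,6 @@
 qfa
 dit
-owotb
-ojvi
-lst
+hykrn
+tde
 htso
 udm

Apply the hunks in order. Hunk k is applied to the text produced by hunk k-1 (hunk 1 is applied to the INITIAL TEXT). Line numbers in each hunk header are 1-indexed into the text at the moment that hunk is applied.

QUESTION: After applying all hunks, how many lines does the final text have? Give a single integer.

Hunk 1: at line 2 remove [jpuvc,dqdf] add [owotb,ojvi] -> 13 lines: xgst qfa hlkfv owotb ojvi lst jiwvs ybjhm ngc udm thrpb hyziz ullnh
Hunk 2: at line 2 remove [hlkfv] add [dit] -> 13 lines: xgst qfa dit owotb ojvi lst jiwvs ybjhm ngc udm thrpb hyziz ullnh
Hunk 3: at line 8 remove [ngc] add [dqpj,nxbr] -> 14 lines: xgst qfa dit owotb ojvi lst jiwvs ybjhm dqpj nxbr udm thrpb hyziz ullnh
Hunk 4: at line 7 remove [ybjhm,dqpj,nxbr] add [vksjr,ikcx] -> 13 lines: xgst qfa dit owotb ojvi lst jiwvs vksjr ikcx udm thrpb hyziz ullnh
Hunk 5: at line 5 remove [jiwvs,vksjr,ikcx] add [htso] -> 11 lines: xgst qfa dit owotb ojvi lst htso udm thrpb hyziz ullnh
Hunk 6: at line 7 remove [thrpb] add [vrz,qehf] -> 12 lines: xgst qfa dit owotb ojvi lst htso udm vrz qehf hyziz ullnh
Hunk 7: at line 2 remove [owotb,ojvi,lst] add [hykrn,tde] -> 11 lines: xgst qfa dit hykrn tde htso udm vrz qehf hyziz ullnh
Final line count: 11

Answer: 11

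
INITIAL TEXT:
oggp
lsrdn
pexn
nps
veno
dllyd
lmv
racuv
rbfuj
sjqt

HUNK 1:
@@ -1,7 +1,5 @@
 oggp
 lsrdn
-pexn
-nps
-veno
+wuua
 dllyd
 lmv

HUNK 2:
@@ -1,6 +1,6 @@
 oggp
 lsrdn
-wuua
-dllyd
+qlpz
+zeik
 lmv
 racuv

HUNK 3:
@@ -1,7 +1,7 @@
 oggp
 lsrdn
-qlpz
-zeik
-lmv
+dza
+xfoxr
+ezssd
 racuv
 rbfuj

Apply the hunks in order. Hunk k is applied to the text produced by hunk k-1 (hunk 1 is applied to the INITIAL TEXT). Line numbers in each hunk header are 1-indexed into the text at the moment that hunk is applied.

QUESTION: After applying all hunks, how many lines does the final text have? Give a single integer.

Answer: 8

Derivation:
Hunk 1: at line 1 remove [pexn,nps,veno] add [wuua] -> 8 lines: oggp lsrdn wuua dllyd lmv racuv rbfuj sjqt
Hunk 2: at line 1 remove [wuua,dllyd] add [qlpz,zeik] -> 8 lines: oggp lsrdn qlpz zeik lmv racuv rbfuj sjqt
Hunk 3: at line 1 remove [qlpz,zeik,lmv] add [dza,xfoxr,ezssd] -> 8 lines: oggp lsrdn dza xfoxr ezssd racuv rbfuj sjqt
Final line count: 8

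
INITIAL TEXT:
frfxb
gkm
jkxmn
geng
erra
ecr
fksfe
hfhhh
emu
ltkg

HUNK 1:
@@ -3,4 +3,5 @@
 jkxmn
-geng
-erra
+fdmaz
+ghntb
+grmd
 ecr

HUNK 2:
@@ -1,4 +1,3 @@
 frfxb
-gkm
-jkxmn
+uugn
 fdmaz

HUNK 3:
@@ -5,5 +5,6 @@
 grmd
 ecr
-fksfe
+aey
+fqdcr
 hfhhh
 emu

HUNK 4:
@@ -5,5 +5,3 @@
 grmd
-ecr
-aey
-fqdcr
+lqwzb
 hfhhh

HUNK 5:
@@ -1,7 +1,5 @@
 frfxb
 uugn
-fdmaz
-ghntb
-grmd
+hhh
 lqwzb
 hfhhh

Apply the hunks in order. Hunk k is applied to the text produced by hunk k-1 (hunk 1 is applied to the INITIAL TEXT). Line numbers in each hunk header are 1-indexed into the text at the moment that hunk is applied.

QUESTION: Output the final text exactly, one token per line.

Answer: frfxb
uugn
hhh
lqwzb
hfhhh
emu
ltkg

Derivation:
Hunk 1: at line 3 remove [geng,erra] add [fdmaz,ghntb,grmd] -> 11 lines: frfxb gkm jkxmn fdmaz ghntb grmd ecr fksfe hfhhh emu ltkg
Hunk 2: at line 1 remove [gkm,jkxmn] add [uugn] -> 10 lines: frfxb uugn fdmaz ghntb grmd ecr fksfe hfhhh emu ltkg
Hunk 3: at line 5 remove [fksfe] add [aey,fqdcr] -> 11 lines: frfxb uugn fdmaz ghntb grmd ecr aey fqdcr hfhhh emu ltkg
Hunk 4: at line 5 remove [ecr,aey,fqdcr] add [lqwzb] -> 9 lines: frfxb uugn fdmaz ghntb grmd lqwzb hfhhh emu ltkg
Hunk 5: at line 1 remove [fdmaz,ghntb,grmd] add [hhh] -> 7 lines: frfxb uugn hhh lqwzb hfhhh emu ltkg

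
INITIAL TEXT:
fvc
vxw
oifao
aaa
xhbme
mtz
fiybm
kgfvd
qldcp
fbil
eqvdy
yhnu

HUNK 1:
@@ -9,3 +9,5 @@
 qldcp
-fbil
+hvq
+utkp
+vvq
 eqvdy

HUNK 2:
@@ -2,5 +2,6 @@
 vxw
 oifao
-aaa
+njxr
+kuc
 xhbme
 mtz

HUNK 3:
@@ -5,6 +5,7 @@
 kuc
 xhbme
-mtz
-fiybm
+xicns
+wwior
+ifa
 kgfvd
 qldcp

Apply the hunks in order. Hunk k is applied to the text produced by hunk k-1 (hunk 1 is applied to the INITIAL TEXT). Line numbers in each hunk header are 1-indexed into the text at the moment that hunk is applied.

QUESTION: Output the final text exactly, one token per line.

Hunk 1: at line 9 remove [fbil] add [hvq,utkp,vvq] -> 14 lines: fvc vxw oifao aaa xhbme mtz fiybm kgfvd qldcp hvq utkp vvq eqvdy yhnu
Hunk 2: at line 2 remove [aaa] add [njxr,kuc] -> 15 lines: fvc vxw oifao njxr kuc xhbme mtz fiybm kgfvd qldcp hvq utkp vvq eqvdy yhnu
Hunk 3: at line 5 remove [mtz,fiybm] add [xicns,wwior,ifa] -> 16 lines: fvc vxw oifao njxr kuc xhbme xicns wwior ifa kgfvd qldcp hvq utkp vvq eqvdy yhnu

Answer: fvc
vxw
oifao
njxr
kuc
xhbme
xicns
wwior
ifa
kgfvd
qldcp
hvq
utkp
vvq
eqvdy
yhnu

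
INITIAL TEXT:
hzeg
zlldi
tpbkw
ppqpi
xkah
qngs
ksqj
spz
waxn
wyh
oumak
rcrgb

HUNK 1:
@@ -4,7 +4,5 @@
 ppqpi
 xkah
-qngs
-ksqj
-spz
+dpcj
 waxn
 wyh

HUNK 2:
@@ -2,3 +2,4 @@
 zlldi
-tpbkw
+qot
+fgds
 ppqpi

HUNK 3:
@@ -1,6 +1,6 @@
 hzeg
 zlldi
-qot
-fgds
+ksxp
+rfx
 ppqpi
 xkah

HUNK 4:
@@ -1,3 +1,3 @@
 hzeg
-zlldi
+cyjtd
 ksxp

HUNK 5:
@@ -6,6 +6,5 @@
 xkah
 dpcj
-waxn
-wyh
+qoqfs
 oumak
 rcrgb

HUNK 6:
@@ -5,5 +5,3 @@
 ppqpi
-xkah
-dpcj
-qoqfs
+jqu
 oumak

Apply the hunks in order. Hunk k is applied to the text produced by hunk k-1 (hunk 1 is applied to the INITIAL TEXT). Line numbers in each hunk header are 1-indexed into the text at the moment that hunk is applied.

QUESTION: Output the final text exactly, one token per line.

Hunk 1: at line 4 remove [qngs,ksqj,spz] add [dpcj] -> 10 lines: hzeg zlldi tpbkw ppqpi xkah dpcj waxn wyh oumak rcrgb
Hunk 2: at line 2 remove [tpbkw] add [qot,fgds] -> 11 lines: hzeg zlldi qot fgds ppqpi xkah dpcj waxn wyh oumak rcrgb
Hunk 3: at line 1 remove [qot,fgds] add [ksxp,rfx] -> 11 lines: hzeg zlldi ksxp rfx ppqpi xkah dpcj waxn wyh oumak rcrgb
Hunk 4: at line 1 remove [zlldi] add [cyjtd] -> 11 lines: hzeg cyjtd ksxp rfx ppqpi xkah dpcj waxn wyh oumak rcrgb
Hunk 5: at line 6 remove [waxn,wyh] add [qoqfs] -> 10 lines: hzeg cyjtd ksxp rfx ppqpi xkah dpcj qoqfs oumak rcrgb
Hunk 6: at line 5 remove [xkah,dpcj,qoqfs] add [jqu] -> 8 lines: hzeg cyjtd ksxp rfx ppqpi jqu oumak rcrgb

Answer: hzeg
cyjtd
ksxp
rfx
ppqpi
jqu
oumak
rcrgb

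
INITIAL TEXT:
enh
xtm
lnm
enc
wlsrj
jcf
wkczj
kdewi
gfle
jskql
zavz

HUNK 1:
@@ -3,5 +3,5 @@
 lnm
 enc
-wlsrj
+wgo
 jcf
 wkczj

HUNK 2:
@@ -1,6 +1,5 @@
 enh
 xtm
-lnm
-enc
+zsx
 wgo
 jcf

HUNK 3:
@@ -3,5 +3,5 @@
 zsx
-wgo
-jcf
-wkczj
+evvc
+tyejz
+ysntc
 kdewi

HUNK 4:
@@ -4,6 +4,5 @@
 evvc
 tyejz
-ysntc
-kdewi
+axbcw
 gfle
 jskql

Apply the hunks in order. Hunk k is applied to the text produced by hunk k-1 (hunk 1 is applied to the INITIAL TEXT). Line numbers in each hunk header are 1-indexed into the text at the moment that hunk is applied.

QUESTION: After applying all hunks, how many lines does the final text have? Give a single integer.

Answer: 9

Derivation:
Hunk 1: at line 3 remove [wlsrj] add [wgo] -> 11 lines: enh xtm lnm enc wgo jcf wkczj kdewi gfle jskql zavz
Hunk 2: at line 1 remove [lnm,enc] add [zsx] -> 10 lines: enh xtm zsx wgo jcf wkczj kdewi gfle jskql zavz
Hunk 3: at line 3 remove [wgo,jcf,wkczj] add [evvc,tyejz,ysntc] -> 10 lines: enh xtm zsx evvc tyejz ysntc kdewi gfle jskql zavz
Hunk 4: at line 4 remove [ysntc,kdewi] add [axbcw] -> 9 lines: enh xtm zsx evvc tyejz axbcw gfle jskql zavz
Final line count: 9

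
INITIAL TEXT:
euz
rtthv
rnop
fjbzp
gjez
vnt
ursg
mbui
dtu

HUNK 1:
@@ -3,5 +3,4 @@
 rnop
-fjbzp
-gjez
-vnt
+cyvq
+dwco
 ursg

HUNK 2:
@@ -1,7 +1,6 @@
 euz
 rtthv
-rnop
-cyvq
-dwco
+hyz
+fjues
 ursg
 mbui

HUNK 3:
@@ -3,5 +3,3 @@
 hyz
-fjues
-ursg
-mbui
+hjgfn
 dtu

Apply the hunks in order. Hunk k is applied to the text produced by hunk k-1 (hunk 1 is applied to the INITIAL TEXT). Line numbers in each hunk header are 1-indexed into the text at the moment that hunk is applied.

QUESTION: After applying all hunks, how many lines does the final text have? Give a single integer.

Answer: 5

Derivation:
Hunk 1: at line 3 remove [fjbzp,gjez,vnt] add [cyvq,dwco] -> 8 lines: euz rtthv rnop cyvq dwco ursg mbui dtu
Hunk 2: at line 1 remove [rnop,cyvq,dwco] add [hyz,fjues] -> 7 lines: euz rtthv hyz fjues ursg mbui dtu
Hunk 3: at line 3 remove [fjues,ursg,mbui] add [hjgfn] -> 5 lines: euz rtthv hyz hjgfn dtu
Final line count: 5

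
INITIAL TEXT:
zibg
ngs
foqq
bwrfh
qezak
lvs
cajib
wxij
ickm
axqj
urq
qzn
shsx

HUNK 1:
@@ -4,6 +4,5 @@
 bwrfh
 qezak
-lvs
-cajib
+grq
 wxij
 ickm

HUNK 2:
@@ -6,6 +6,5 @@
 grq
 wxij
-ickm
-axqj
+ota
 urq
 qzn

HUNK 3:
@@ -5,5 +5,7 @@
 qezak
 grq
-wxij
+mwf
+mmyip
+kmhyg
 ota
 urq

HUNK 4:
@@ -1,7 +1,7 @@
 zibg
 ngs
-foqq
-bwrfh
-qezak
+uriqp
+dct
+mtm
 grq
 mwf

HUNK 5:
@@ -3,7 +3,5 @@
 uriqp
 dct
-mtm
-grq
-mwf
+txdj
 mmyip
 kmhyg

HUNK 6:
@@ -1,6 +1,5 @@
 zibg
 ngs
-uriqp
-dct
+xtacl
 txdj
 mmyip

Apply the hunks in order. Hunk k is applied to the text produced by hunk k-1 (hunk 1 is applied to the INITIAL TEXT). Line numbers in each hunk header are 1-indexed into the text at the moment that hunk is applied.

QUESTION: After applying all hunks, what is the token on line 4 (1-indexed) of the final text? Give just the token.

Answer: txdj

Derivation:
Hunk 1: at line 4 remove [lvs,cajib] add [grq] -> 12 lines: zibg ngs foqq bwrfh qezak grq wxij ickm axqj urq qzn shsx
Hunk 2: at line 6 remove [ickm,axqj] add [ota] -> 11 lines: zibg ngs foqq bwrfh qezak grq wxij ota urq qzn shsx
Hunk 3: at line 5 remove [wxij] add [mwf,mmyip,kmhyg] -> 13 lines: zibg ngs foqq bwrfh qezak grq mwf mmyip kmhyg ota urq qzn shsx
Hunk 4: at line 1 remove [foqq,bwrfh,qezak] add [uriqp,dct,mtm] -> 13 lines: zibg ngs uriqp dct mtm grq mwf mmyip kmhyg ota urq qzn shsx
Hunk 5: at line 3 remove [mtm,grq,mwf] add [txdj] -> 11 lines: zibg ngs uriqp dct txdj mmyip kmhyg ota urq qzn shsx
Hunk 6: at line 1 remove [uriqp,dct] add [xtacl] -> 10 lines: zibg ngs xtacl txdj mmyip kmhyg ota urq qzn shsx
Final line 4: txdj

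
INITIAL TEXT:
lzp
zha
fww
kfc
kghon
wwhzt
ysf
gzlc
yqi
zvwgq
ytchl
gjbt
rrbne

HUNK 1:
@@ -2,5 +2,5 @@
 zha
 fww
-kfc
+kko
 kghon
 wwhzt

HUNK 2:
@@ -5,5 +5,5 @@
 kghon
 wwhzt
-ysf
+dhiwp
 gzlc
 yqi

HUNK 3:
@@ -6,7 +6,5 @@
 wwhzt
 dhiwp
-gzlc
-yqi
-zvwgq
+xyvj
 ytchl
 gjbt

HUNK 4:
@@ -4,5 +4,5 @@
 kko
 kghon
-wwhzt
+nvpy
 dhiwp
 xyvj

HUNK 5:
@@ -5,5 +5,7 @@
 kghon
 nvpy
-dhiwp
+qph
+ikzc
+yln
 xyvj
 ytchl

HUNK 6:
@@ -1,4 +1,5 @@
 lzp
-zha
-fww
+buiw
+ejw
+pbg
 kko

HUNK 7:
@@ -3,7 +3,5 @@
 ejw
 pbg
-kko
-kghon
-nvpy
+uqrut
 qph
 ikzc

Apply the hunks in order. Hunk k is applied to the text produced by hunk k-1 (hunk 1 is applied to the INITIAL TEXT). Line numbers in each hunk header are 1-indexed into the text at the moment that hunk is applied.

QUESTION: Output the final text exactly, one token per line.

Answer: lzp
buiw
ejw
pbg
uqrut
qph
ikzc
yln
xyvj
ytchl
gjbt
rrbne

Derivation:
Hunk 1: at line 2 remove [kfc] add [kko] -> 13 lines: lzp zha fww kko kghon wwhzt ysf gzlc yqi zvwgq ytchl gjbt rrbne
Hunk 2: at line 5 remove [ysf] add [dhiwp] -> 13 lines: lzp zha fww kko kghon wwhzt dhiwp gzlc yqi zvwgq ytchl gjbt rrbne
Hunk 3: at line 6 remove [gzlc,yqi,zvwgq] add [xyvj] -> 11 lines: lzp zha fww kko kghon wwhzt dhiwp xyvj ytchl gjbt rrbne
Hunk 4: at line 4 remove [wwhzt] add [nvpy] -> 11 lines: lzp zha fww kko kghon nvpy dhiwp xyvj ytchl gjbt rrbne
Hunk 5: at line 5 remove [dhiwp] add [qph,ikzc,yln] -> 13 lines: lzp zha fww kko kghon nvpy qph ikzc yln xyvj ytchl gjbt rrbne
Hunk 6: at line 1 remove [zha,fww] add [buiw,ejw,pbg] -> 14 lines: lzp buiw ejw pbg kko kghon nvpy qph ikzc yln xyvj ytchl gjbt rrbne
Hunk 7: at line 3 remove [kko,kghon,nvpy] add [uqrut] -> 12 lines: lzp buiw ejw pbg uqrut qph ikzc yln xyvj ytchl gjbt rrbne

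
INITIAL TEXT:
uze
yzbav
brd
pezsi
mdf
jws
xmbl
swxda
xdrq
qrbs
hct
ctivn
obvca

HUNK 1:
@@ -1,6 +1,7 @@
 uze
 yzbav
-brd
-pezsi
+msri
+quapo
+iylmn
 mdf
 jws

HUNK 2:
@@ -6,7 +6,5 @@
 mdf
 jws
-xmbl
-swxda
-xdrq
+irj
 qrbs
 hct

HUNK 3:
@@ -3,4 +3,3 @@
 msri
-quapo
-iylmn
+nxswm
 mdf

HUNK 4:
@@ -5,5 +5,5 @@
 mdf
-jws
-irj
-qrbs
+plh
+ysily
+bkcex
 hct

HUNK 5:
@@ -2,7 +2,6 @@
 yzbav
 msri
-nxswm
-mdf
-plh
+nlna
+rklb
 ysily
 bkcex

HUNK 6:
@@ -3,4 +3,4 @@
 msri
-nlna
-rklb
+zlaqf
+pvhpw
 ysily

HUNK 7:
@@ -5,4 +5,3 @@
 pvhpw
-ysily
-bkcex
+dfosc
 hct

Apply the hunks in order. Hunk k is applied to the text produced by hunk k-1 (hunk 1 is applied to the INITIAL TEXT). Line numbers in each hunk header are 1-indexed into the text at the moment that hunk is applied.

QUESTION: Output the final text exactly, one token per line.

Answer: uze
yzbav
msri
zlaqf
pvhpw
dfosc
hct
ctivn
obvca

Derivation:
Hunk 1: at line 1 remove [brd,pezsi] add [msri,quapo,iylmn] -> 14 lines: uze yzbav msri quapo iylmn mdf jws xmbl swxda xdrq qrbs hct ctivn obvca
Hunk 2: at line 6 remove [xmbl,swxda,xdrq] add [irj] -> 12 lines: uze yzbav msri quapo iylmn mdf jws irj qrbs hct ctivn obvca
Hunk 3: at line 3 remove [quapo,iylmn] add [nxswm] -> 11 lines: uze yzbav msri nxswm mdf jws irj qrbs hct ctivn obvca
Hunk 4: at line 5 remove [jws,irj,qrbs] add [plh,ysily,bkcex] -> 11 lines: uze yzbav msri nxswm mdf plh ysily bkcex hct ctivn obvca
Hunk 5: at line 2 remove [nxswm,mdf,plh] add [nlna,rklb] -> 10 lines: uze yzbav msri nlna rklb ysily bkcex hct ctivn obvca
Hunk 6: at line 3 remove [nlna,rklb] add [zlaqf,pvhpw] -> 10 lines: uze yzbav msri zlaqf pvhpw ysily bkcex hct ctivn obvca
Hunk 7: at line 5 remove [ysily,bkcex] add [dfosc] -> 9 lines: uze yzbav msri zlaqf pvhpw dfosc hct ctivn obvca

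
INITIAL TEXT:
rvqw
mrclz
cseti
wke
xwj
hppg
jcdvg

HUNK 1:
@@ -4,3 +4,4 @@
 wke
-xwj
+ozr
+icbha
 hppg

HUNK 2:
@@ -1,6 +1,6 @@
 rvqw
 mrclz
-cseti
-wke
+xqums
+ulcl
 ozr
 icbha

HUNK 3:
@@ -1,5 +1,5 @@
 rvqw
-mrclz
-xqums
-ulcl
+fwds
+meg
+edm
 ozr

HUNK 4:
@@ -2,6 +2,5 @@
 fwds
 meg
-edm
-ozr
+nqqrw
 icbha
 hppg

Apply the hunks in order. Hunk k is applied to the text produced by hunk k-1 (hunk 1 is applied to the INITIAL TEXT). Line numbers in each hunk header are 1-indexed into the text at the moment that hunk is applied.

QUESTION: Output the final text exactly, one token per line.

Answer: rvqw
fwds
meg
nqqrw
icbha
hppg
jcdvg

Derivation:
Hunk 1: at line 4 remove [xwj] add [ozr,icbha] -> 8 lines: rvqw mrclz cseti wke ozr icbha hppg jcdvg
Hunk 2: at line 1 remove [cseti,wke] add [xqums,ulcl] -> 8 lines: rvqw mrclz xqums ulcl ozr icbha hppg jcdvg
Hunk 3: at line 1 remove [mrclz,xqums,ulcl] add [fwds,meg,edm] -> 8 lines: rvqw fwds meg edm ozr icbha hppg jcdvg
Hunk 4: at line 2 remove [edm,ozr] add [nqqrw] -> 7 lines: rvqw fwds meg nqqrw icbha hppg jcdvg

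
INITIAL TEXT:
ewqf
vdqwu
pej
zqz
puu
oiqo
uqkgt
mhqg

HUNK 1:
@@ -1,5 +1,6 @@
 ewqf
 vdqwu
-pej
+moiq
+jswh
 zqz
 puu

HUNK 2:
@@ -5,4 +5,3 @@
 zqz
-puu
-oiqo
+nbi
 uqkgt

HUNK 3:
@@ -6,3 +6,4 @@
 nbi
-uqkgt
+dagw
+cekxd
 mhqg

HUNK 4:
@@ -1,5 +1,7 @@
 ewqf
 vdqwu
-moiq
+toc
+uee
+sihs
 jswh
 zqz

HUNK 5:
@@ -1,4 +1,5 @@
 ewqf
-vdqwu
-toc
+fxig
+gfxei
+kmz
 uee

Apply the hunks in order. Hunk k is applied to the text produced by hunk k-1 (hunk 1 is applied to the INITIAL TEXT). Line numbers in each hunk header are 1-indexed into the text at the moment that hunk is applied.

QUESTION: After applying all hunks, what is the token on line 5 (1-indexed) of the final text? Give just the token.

Hunk 1: at line 1 remove [pej] add [moiq,jswh] -> 9 lines: ewqf vdqwu moiq jswh zqz puu oiqo uqkgt mhqg
Hunk 2: at line 5 remove [puu,oiqo] add [nbi] -> 8 lines: ewqf vdqwu moiq jswh zqz nbi uqkgt mhqg
Hunk 3: at line 6 remove [uqkgt] add [dagw,cekxd] -> 9 lines: ewqf vdqwu moiq jswh zqz nbi dagw cekxd mhqg
Hunk 4: at line 1 remove [moiq] add [toc,uee,sihs] -> 11 lines: ewqf vdqwu toc uee sihs jswh zqz nbi dagw cekxd mhqg
Hunk 5: at line 1 remove [vdqwu,toc] add [fxig,gfxei,kmz] -> 12 lines: ewqf fxig gfxei kmz uee sihs jswh zqz nbi dagw cekxd mhqg
Final line 5: uee

Answer: uee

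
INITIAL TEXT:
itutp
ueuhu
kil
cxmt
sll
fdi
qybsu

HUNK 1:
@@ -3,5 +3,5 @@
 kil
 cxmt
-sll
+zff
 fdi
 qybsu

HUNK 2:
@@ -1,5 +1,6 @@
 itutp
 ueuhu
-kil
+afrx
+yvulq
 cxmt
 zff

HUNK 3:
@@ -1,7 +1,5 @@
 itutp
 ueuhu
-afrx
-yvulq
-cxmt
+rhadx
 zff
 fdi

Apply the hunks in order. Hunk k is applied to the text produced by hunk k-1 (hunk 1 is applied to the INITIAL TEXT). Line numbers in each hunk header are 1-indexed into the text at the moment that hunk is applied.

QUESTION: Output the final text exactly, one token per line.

Answer: itutp
ueuhu
rhadx
zff
fdi
qybsu

Derivation:
Hunk 1: at line 3 remove [sll] add [zff] -> 7 lines: itutp ueuhu kil cxmt zff fdi qybsu
Hunk 2: at line 1 remove [kil] add [afrx,yvulq] -> 8 lines: itutp ueuhu afrx yvulq cxmt zff fdi qybsu
Hunk 3: at line 1 remove [afrx,yvulq,cxmt] add [rhadx] -> 6 lines: itutp ueuhu rhadx zff fdi qybsu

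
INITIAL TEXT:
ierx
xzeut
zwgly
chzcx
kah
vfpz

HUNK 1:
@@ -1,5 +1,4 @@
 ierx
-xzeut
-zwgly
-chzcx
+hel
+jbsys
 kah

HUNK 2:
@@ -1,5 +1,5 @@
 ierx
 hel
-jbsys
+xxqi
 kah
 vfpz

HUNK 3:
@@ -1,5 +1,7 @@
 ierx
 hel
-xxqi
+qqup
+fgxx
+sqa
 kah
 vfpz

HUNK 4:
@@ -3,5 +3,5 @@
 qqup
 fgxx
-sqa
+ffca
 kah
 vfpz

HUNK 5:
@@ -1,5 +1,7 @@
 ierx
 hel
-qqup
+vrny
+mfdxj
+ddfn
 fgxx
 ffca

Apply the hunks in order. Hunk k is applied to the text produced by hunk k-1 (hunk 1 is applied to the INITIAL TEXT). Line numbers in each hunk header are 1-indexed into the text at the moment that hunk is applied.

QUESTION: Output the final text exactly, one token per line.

Answer: ierx
hel
vrny
mfdxj
ddfn
fgxx
ffca
kah
vfpz

Derivation:
Hunk 1: at line 1 remove [xzeut,zwgly,chzcx] add [hel,jbsys] -> 5 lines: ierx hel jbsys kah vfpz
Hunk 2: at line 1 remove [jbsys] add [xxqi] -> 5 lines: ierx hel xxqi kah vfpz
Hunk 3: at line 1 remove [xxqi] add [qqup,fgxx,sqa] -> 7 lines: ierx hel qqup fgxx sqa kah vfpz
Hunk 4: at line 3 remove [sqa] add [ffca] -> 7 lines: ierx hel qqup fgxx ffca kah vfpz
Hunk 5: at line 1 remove [qqup] add [vrny,mfdxj,ddfn] -> 9 lines: ierx hel vrny mfdxj ddfn fgxx ffca kah vfpz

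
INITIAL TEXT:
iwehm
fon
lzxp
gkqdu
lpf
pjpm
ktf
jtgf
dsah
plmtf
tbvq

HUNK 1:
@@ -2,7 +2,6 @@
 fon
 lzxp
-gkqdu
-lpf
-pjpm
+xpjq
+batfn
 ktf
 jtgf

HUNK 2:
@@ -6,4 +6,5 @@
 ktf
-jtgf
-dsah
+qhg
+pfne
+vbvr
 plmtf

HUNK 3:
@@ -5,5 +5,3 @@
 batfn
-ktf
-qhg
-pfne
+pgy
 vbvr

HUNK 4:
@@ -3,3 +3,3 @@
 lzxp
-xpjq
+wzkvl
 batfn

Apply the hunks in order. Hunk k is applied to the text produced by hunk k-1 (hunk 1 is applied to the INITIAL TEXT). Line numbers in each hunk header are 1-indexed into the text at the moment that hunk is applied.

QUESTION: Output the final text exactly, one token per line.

Answer: iwehm
fon
lzxp
wzkvl
batfn
pgy
vbvr
plmtf
tbvq

Derivation:
Hunk 1: at line 2 remove [gkqdu,lpf,pjpm] add [xpjq,batfn] -> 10 lines: iwehm fon lzxp xpjq batfn ktf jtgf dsah plmtf tbvq
Hunk 2: at line 6 remove [jtgf,dsah] add [qhg,pfne,vbvr] -> 11 lines: iwehm fon lzxp xpjq batfn ktf qhg pfne vbvr plmtf tbvq
Hunk 3: at line 5 remove [ktf,qhg,pfne] add [pgy] -> 9 lines: iwehm fon lzxp xpjq batfn pgy vbvr plmtf tbvq
Hunk 4: at line 3 remove [xpjq] add [wzkvl] -> 9 lines: iwehm fon lzxp wzkvl batfn pgy vbvr plmtf tbvq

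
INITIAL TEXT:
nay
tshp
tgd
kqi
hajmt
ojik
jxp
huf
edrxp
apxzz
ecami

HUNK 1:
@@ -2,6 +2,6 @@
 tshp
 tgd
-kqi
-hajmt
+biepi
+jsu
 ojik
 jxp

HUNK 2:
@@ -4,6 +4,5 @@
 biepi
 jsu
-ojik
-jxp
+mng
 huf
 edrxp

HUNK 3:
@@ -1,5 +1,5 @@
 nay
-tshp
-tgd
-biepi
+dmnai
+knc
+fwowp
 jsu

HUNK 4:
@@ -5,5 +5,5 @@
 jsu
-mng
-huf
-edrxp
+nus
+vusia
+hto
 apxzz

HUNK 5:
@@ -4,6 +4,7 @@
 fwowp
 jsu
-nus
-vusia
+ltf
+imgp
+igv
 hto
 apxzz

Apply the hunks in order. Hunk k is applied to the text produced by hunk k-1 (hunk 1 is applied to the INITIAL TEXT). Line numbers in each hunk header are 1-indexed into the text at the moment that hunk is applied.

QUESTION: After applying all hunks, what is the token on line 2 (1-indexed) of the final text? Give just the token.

Answer: dmnai

Derivation:
Hunk 1: at line 2 remove [kqi,hajmt] add [biepi,jsu] -> 11 lines: nay tshp tgd biepi jsu ojik jxp huf edrxp apxzz ecami
Hunk 2: at line 4 remove [ojik,jxp] add [mng] -> 10 lines: nay tshp tgd biepi jsu mng huf edrxp apxzz ecami
Hunk 3: at line 1 remove [tshp,tgd,biepi] add [dmnai,knc,fwowp] -> 10 lines: nay dmnai knc fwowp jsu mng huf edrxp apxzz ecami
Hunk 4: at line 5 remove [mng,huf,edrxp] add [nus,vusia,hto] -> 10 lines: nay dmnai knc fwowp jsu nus vusia hto apxzz ecami
Hunk 5: at line 4 remove [nus,vusia] add [ltf,imgp,igv] -> 11 lines: nay dmnai knc fwowp jsu ltf imgp igv hto apxzz ecami
Final line 2: dmnai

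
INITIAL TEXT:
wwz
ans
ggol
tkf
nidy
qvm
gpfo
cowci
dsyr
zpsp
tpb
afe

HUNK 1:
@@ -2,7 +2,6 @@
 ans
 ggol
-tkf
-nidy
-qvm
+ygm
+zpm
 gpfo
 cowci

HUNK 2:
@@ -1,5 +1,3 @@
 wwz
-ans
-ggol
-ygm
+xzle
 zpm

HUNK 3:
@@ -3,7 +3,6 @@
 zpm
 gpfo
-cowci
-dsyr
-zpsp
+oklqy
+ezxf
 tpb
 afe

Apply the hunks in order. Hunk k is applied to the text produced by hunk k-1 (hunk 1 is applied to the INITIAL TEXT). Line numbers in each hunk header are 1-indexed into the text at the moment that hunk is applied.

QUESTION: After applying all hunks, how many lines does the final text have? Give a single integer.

Answer: 8

Derivation:
Hunk 1: at line 2 remove [tkf,nidy,qvm] add [ygm,zpm] -> 11 lines: wwz ans ggol ygm zpm gpfo cowci dsyr zpsp tpb afe
Hunk 2: at line 1 remove [ans,ggol,ygm] add [xzle] -> 9 lines: wwz xzle zpm gpfo cowci dsyr zpsp tpb afe
Hunk 3: at line 3 remove [cowci,dsyr,zpsp] add [oklqy,ezxf] -> 8 lines: wwz xzle zpm gpfo oklqy ezxf tpb afe
Final line count: 8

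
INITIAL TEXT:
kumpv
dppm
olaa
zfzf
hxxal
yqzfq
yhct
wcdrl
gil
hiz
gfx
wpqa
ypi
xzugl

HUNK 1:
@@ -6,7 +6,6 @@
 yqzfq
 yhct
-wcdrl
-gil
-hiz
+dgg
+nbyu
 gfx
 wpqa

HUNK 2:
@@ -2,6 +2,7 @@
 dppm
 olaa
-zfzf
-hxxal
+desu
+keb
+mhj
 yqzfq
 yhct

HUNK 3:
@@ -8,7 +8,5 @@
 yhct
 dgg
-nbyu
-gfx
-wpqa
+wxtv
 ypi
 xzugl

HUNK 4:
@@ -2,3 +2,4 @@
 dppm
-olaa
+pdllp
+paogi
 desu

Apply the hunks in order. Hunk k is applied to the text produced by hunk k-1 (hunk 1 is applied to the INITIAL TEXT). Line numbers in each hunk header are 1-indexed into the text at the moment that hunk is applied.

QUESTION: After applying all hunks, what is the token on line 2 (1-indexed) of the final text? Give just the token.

Answer: dppm

Derivation:
Hunk 1: at line 6 remove [wcdrl,gil,hiz] add [dgg,nbyu] -> 13 lines: kumpv dppm olaa zfzf hxxal yqzfq yhct dgg nbyu gfx wpqa ypi xzugl
Hunk 2: at line 2 remove [zfzf,hxxal] add [desu,keb,mhj] -> 14 lines: kumpv dppm olaa desu keb mhj yqzfq yhct dgg nbyu gfx wpqa ypi xzugl
Hunk 3: at line 8 remove [nbyu,gfx,wpqa] add [wxtv] -> 12 lines: kumpv dppm olaa desu keb mhj yqzfq yhct dgg wxtv ypi xzugl
Hunk 4: at line 2 remove [olaa] add [pdllp,paogi] -> 13 lines: kumpv dppm pdllp paogi desu keb mhj yqzfq yhct dgg wxtv ypi xzugl
Final line 2: dppm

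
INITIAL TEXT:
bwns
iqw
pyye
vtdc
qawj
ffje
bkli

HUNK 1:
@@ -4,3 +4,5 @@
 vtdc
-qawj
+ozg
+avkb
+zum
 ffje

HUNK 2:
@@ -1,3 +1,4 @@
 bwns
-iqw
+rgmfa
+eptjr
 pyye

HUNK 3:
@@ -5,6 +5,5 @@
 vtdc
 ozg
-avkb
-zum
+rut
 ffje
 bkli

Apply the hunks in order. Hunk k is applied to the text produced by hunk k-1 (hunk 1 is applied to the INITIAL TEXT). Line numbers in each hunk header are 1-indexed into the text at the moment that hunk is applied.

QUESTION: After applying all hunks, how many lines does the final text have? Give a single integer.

Answer: 9

Derivation:
Hunk 1: at line 4 remove [qawj] add [ozg,avkb,zum] -> 9 lines: bwns iqw pyye vtdc ozg avkb zum ffje bkli
Hunk 2: at line 1 remove [iqw] add [rgmfa,eptjr] -> 10 lines: bwns rgmfa eptjr pyye vtdc ozg avkb zum ffje bkli
Hunk 3: at line 5 remove [avkb,zum] add [rut] -> 9 lines: bwns rgmfa eptjr pyye vtdc ozg rut ffje bkli
Final line count: 9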